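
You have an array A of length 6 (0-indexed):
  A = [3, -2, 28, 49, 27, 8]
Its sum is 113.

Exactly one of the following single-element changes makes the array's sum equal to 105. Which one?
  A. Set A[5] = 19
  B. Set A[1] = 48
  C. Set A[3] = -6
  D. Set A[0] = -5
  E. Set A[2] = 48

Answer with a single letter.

Answer: D

Derivation:
Option A: A[5] 8->19, delta=11, new_sum=113+(11)=124
Option B: A[1] -2->48, delta=50, new_sum=113+(50)=163
Option C: A[3] 49->-6, delta=-55, new_sum=113+(-55)=58
Option D: A[0] 3->-5, delta=-8, new_sum=113+(-8)=105 <-- matches target
Option E: A[2] 28->48, delta=20, new_sum=113+(20)=133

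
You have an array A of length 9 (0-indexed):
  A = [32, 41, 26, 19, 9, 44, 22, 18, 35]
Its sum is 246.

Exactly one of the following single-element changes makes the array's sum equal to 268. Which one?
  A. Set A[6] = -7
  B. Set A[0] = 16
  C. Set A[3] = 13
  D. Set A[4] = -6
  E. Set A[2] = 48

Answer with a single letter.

Answer: E

Derivation:
Option A: A[6] 22->-7, delta=-29, new_sum=246+(-29)=217
Option B: A[0] 32->16, delta=-16, new_sum=246+(-16)=230
Option C: A[3] 19->13, delta=-6, new_sum=246+(-6)=240
Option D: A[4] 9->-6, delta=-15, new_sum=246+(-15)=231
Option E: A[2] 26->48, delta=22, new_sum=246+(22)=268 <-- matches target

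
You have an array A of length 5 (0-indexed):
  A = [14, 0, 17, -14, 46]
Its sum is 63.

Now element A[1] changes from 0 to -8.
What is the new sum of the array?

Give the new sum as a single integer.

Answer: 55

Derivation:
Old value at index 1: 0
New value at index 1: -8
Delta = -8 - 0 = -8
New sum = old_sum + delta = 63 + (-8) = 55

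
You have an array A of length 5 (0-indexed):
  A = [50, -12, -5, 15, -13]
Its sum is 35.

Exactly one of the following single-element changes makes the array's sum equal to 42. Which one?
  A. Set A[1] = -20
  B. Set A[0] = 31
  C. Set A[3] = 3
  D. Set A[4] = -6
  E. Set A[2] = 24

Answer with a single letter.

Answer: D

Derivation:
Option A: A[1] -12->-20, delta=-8, new_sum=35+(-8)=27
Option B: A[0] 50->31, delta=-19, new_sum=35+(-19)=16
Option C: A[3] 15->3, delta=-12, new_sum=35+(-12)=23
Option D: A[4] -13->-6, delta=7, new_sum=35+(7)=42 <-- matches target
Option E: A[2] -5->24, delta=29, new_sum=35+(29)=64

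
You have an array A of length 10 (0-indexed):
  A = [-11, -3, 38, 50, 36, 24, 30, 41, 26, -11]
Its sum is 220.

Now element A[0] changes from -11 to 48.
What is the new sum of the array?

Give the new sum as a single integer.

Old value at index 0: -11
New value at index 0: 48
Delta = 48 - -11 = 59
New sum = old_sum + delta = 220 + (59) = 279

Answer: 279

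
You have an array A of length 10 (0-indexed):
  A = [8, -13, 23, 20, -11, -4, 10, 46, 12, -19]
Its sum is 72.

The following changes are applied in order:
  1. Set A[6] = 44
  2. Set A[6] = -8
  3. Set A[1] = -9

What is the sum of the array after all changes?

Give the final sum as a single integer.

Initial sum: 72
Change 1: A[6] 10 -> 44, delta = 34, sum = 106
Change 2: A[6] 44 -> -8, delta = -52, sum = 54
Change 3: A[1] -13 -> -9, delta = 4, sum = 58

Answer: 58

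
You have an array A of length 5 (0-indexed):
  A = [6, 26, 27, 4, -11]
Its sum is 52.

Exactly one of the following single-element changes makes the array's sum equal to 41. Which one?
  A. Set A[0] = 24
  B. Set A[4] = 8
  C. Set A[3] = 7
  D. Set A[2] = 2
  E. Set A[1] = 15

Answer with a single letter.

Answer: E

Derivation:
Option A: A[0] 6->24, delta=18, new_sum=52+(18)=70
Option B: A[4] -11->8, delta=19, new_sum=52+(19)=71
Option C: A[3] 4->7, delta=3, new_sum=52+(3)=55
Option D: A[2] 27->2, delta=-25, new_sum=52+(-25)=27
Option E: A[1] 26->15, delta=-11, new_sum=52+(-11)=41 <-- matches target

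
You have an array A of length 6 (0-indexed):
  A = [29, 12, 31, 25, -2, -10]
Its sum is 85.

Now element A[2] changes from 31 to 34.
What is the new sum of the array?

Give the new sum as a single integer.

Old value at index 2: 31
New value at index 2: 34
Delta = 34 - 31 = 3
New sum = old_sum + delta = 85 + (3) = 88

Answer: 88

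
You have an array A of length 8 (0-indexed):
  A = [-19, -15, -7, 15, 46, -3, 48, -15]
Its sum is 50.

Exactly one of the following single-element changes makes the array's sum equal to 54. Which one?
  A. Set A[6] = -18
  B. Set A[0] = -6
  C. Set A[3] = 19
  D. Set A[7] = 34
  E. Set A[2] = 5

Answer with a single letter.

Answer: C

Derivation:
Option A: A[6] 48->-18, delta=-66, new_sum=50+(-66)=-16
Option B: A[0] -19->-6, delta=13, new_sum=50+(13)=63
Option C: A[3] 15->19, delta=4, new_sum=50+(4)=54 <-- matches target
Option D: A[7] -15->34, delta=49, new_sum=50+(49)=99
Option E: A[2] -7->5, delta=12, new_sum=50+(12)=62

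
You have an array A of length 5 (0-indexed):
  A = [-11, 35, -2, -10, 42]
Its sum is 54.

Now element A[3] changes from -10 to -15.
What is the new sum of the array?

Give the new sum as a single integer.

Answer: 49

Derivation:
Old value at index 3: -10
New value at index 3: -15
Delta = -15 - -10 = -5
New sum = old_sum + delta = 54 + (-5) = 49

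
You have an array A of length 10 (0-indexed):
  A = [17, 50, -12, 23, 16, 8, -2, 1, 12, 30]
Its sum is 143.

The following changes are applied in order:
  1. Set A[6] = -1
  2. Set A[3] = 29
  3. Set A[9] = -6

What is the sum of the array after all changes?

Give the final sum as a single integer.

Answer: 114

Derivation:
Initial sum: 143
Change 1: A[6] -2 -> -1, delta = 1, sum = 144
Change 2: A[3] 23 -> 29, delta = 6, sum = 150
Change 3: A[9] 30 -> -6, delta = -36, sum = 114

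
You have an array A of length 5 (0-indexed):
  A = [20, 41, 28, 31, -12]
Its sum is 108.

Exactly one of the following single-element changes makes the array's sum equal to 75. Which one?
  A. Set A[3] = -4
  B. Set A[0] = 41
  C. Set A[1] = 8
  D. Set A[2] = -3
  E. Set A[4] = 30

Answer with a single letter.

Option A: A[3] 31->-4, delta=-35, new_sum=108+(-35)=73
Option B: A[0] 20->41, delta=21, new_sum=108+(21)=129
Option C: A[1] 41->8, delta=-33, new_sum=108+(-33)=75 <-- matches target
Option D: A[2] 28->-3, delta=-31, new_sum=108+(-31)=77
Option E: A[4] -12->30, delta=42, new_sum=108+(42)=150

Answer: C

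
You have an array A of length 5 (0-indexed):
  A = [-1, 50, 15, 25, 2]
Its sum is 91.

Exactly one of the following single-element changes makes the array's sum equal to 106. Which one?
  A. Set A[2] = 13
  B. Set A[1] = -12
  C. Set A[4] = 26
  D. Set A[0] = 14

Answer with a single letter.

Answer: D

Derivation:
Option A: A[2] 15->13, delta=-2, new_sum=91+(-2)=89
Option B: A[1] 50->-12, delta=-62, new_sum=91+(-62)=29
Option C: A[4] 2->26, delta=24, new_sum=91+(24)=115
Option D: A[0] -1->14, delta=15, new_sum=91+(15)=106 <-- matches target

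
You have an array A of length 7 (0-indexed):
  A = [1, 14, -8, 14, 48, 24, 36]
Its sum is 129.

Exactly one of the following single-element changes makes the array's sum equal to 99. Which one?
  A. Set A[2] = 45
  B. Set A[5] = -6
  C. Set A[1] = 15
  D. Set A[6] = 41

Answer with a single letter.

Option A: A[2] -8->45, delta=53, new_sum=129+(53)=182
Option B: A[5] 24->-6, delta=-30, new_sum=129+(-30)=99 <-- matches target
Option C: A[1] 14->15, delta=1, new_sum=129+(1)=130
Option D: A[6] 36->41, delta=5, new_sum=129+(5)=134

Answer: B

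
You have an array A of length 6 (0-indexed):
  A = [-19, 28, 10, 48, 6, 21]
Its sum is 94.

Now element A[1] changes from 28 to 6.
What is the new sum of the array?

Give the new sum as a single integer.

Old value at index 1: 28
New value at index 1: 6
Delta = 6 - 28 = -22
New sum = old_sum + delta = 94 + (-22) = 72

Answer: 72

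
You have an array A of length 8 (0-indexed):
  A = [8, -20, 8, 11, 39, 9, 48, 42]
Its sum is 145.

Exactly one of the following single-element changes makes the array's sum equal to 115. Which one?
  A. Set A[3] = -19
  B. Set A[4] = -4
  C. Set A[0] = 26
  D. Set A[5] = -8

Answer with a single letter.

Answer: A

Derivation:
Option A: A[3] 11->-19, delta=-30, new_sum=145+(-30)=115 <-- matches target
Option B: A[4] 39->-4, delta=-43, new_sum=145+(-43)=102
Option C: A[0] 8->26, delta=18, new_sum=145+(18)=163
Option D: A[5] 9->-8, delta=-17, new_sum=145+(-17)=128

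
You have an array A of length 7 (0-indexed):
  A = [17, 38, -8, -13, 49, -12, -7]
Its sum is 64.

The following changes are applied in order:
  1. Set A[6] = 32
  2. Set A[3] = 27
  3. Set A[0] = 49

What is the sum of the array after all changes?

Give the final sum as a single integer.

Initial sum: 64
Change 1: A[6] -7 -> 32, delta = 39, sum = 103
Change 2: A[3] -13 -> 27, delta = 40, sum = 143
Change 3: A[0] 17 -> 49, delta = 32, sum = 175

Answer: 175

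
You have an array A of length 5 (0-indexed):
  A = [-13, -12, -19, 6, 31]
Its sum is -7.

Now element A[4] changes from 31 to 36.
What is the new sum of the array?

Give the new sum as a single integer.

Answer: -2

Derivation:
Old value at index 4: 31
New value at index 4: 36
Delta = 36 - 31 = 5
New sum = old_sum + delta = -7 + (5) = -2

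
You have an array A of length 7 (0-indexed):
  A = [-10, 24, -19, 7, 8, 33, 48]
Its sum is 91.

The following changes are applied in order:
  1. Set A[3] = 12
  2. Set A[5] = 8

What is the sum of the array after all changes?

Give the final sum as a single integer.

Answer: 71

Derivation:
Initial sum: 91
Change 1: A[3] 7 -> 12, delta = 5, sum = 96
Change 2: A[5] 33 -> 8, delta = -25, sum = 71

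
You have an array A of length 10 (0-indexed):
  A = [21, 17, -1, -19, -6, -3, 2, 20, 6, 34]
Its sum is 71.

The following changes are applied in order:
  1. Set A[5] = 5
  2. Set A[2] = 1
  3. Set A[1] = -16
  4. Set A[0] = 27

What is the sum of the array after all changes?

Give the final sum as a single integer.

Initial sum: 71
Change 1: A[5] -3 -> 5, delta = 8, sum = 79
Change 2: A[2] -1 -> 1, delta = 2, sum = 81
Change 3: A[1] 17 -> -16, delta = -33, sum = 48
Change 4: A[0] 21 -> 27, delta = 6, sum = 54

Answer: 54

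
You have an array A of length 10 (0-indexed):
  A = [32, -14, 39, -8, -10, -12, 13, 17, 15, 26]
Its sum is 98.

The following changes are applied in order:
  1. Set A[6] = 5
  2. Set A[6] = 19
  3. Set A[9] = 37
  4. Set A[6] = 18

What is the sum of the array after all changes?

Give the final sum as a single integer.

Initial sum: 98
Change 1: A[6] 13 -> 5, delta = -8, sum = 90
Change 2: A[6] 5 -> 19, delta = 14, sum = 104
Change 3: A[9] 26 -> 37, delta = 11, sum = 115
Change 4: A[6] 19 -> 18, delta = -1, sum = 114

Answer: 114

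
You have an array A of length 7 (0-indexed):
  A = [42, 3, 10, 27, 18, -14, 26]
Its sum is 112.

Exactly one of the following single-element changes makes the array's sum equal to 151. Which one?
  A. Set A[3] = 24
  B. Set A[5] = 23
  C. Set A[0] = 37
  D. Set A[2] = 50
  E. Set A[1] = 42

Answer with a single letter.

Option A: A[3] 27->24, delta=-3, new_sum=112+(-3)=109
Option B: A[5] -14->23, delta=37, new_sum=112+(37)=149
Option C: A[0] 42->37, delta=-5, new_sum=112+(-5)=107
Option D: A[2] 10->50, delta=40, new_sum=112+(40)=152
Option E: A[1] 3->42, delta=39, new_sum=112+(39)=151 <-- matches target

Answer: E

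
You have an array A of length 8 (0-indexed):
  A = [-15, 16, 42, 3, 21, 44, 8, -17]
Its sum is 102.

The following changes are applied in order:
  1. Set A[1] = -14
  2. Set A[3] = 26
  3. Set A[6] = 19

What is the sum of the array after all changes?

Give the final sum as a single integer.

Answer: 106

Derivation:
Initial sum: 102
Change 1: A[1] 16 -> -14, delta = -30, sum = 72
Change 2: A[3] 3 -> 26, delta = 23, sum = 95
Change 3: A[6] 8 -> 19, delta = 11, sum = 106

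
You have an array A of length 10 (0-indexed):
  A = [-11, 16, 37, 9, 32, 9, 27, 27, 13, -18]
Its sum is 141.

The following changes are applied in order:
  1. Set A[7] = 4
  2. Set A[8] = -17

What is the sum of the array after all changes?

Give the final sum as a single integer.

Initial sum: 141
Change 1: A[7] 27 -> 4, delta = -23, sum = 118
Change 2: A[8] 13 -> -17, delta = -30, sum = 88

Answer: 88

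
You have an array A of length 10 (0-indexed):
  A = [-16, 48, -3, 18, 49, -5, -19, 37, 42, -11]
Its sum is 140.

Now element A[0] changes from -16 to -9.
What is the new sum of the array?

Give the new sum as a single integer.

Answer: 147

Derivation:
Old value at index 0: -16
New value at index 0: -9
Delta = -9 - -16 = 7
New sum = old_sum + delta = 140 + (7) = 147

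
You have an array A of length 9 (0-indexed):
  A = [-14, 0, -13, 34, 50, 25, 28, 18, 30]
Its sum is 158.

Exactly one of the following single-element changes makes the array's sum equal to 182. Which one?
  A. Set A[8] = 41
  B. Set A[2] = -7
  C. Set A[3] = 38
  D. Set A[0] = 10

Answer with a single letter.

Option A: A[8] 30->41, delta=11, new_sum=158+(11)=169
Option B: A[2] -13->-7, delta=6, new_sum=158+(6)=164
Option C: A[3] 34->38, delta=4, new_sum=158+(4)=162
Option D: A[0] -14->10, delta=24, new_sum=158+(24)=182 <-- matches target

Answer: D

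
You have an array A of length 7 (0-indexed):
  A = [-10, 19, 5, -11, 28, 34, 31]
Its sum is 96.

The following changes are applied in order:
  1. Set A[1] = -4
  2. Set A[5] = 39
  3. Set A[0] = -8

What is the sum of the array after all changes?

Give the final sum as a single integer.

Answer: 80

Derivation:
Initial sum: 96
Change 1: A[1] 19 -> -4, delta = -23, sum = 73
Change 2: A[5] 34 -> 39, delta = 5, sum = 78
Change 3: A[0] -10 -> -8, delta = 2, sum = 80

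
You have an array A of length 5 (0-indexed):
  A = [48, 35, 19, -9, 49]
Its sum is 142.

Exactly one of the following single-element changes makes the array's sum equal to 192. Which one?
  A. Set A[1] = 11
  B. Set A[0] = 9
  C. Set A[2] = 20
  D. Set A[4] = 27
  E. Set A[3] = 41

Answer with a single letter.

Option A: A[1] 35->11, delta=-24, new_sum=142+(-24)=118
Option B: A[0] 48->9, delta=-39, new_sum=142+(-39)=103
Option C: A[2] 19->20, delta=1, new_sum=142+(1)=143
Option D: A[4] 49->27, delta=-22, new_sum=142+(-22)=120
Option E: A[3] -9->41, delta=50, new_sum=142+(50)=192 <-- matches target

Answer: E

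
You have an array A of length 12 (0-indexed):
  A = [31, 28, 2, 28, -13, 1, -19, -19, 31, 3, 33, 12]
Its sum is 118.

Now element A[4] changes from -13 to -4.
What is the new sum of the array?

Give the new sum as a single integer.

Old value at index 4: -13
New value at index 4: -4
Delta = -4 - -13 = 9
New sum = old_sum + delta = 118 + (9) = 127

Answer: 127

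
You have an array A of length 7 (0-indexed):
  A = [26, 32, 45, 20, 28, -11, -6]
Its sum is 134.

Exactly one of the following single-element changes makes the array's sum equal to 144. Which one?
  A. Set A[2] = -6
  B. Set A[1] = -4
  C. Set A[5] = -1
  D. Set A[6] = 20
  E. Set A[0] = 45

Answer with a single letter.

Answer: C

Derivation:
Option A: A[2] 45->-6, delta=-51, new_sum=134+(-51)=83
Option B: A[1] 32->-4, delta=-36, new_sum=134+(-36)=98
Option C: A[5] -11->-1, delta=10, new_sum=134+(10)=144 <-- matches target
Option D: A[6] -6->20, delta=26, new_sum=134+(26)=160
Option E: A[0] 26->45, delta=19, new_sum=134+(19)=153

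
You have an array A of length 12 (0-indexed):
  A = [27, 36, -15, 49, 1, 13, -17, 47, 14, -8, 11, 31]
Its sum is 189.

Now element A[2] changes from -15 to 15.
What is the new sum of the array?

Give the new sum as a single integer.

Old value at index 2: -15
New value at index 2: 15
Delta = 15 - -15 = 30
New sum = old_sum + delta = 189 + (30) = 219

Answer: 219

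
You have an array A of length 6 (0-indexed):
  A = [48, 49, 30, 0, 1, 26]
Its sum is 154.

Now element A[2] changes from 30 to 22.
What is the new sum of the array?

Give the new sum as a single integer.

Answer: 146

Derivation:
Old value at index 2: 30
New value at index 2: 22
Delta = 22 - 30 = -8
New sum = old_sum + delta = 154 + (-8) = 146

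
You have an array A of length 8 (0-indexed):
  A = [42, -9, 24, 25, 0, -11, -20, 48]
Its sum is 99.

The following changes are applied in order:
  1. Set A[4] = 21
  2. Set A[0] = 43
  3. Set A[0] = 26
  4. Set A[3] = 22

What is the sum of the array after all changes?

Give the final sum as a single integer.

Initial sum: 99
Change 1: A[4] 0 -> 21, delta = 21, sum = 120
Change 2: A[0] 42 -> 43, delta = 1, sum = 121
Change 3: A[0] 43 -> 26, delta = -17, sum = 104
Change 4: A[3] 25 -> 22, delta = -3, sum = 101

Answer: 101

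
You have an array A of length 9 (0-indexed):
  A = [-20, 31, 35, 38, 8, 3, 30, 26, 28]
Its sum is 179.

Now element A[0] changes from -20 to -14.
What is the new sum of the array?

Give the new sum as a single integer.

Old value at index 0: -20
New value at index 0: -14
Delta = -14 - -20 = 6
New sum = old_sum + delta = 179 + (6) = 185

Answer: 185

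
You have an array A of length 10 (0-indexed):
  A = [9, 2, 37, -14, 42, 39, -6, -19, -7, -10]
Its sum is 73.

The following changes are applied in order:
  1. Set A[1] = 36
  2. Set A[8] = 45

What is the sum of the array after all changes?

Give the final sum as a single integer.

Answer: 159

Derivation:
Initial sum: 73
Change 1: A[1] 2 -> 36, delta = 34, sum = 107
Change 2: A[8] -7 -> 45, delta = 52, sum = 159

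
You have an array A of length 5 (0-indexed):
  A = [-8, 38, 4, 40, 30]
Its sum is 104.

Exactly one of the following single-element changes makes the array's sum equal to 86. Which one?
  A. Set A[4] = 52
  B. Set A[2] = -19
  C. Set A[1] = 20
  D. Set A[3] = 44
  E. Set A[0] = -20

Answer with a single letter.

Answer: C

Derivation:
Option A: A[4] 30->52, delta=22, new_sum=104+(22)=126
Option B: A[2] 4->-19, delta=-23, new_sum=104+(-23)=81
Option C: A[1] 38->20, delta=-18, new_sum=104+(-18)=86 <-- matches target
Option D: A[3] 40->44, delta=4, new_sum=104+(4)=108
Option E: A[0] -8->-20, delta=-12, new_sum=104+(-12)=92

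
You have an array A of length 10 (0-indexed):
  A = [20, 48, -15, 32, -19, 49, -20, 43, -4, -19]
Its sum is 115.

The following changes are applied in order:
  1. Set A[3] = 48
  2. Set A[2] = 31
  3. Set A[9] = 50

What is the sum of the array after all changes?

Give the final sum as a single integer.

Initial sum: 115
Change 1: A[3] 32 -> 48, delta = 16, sum = 131
Change 2: A[2] -15 -> 31, delta = 46, sum = 177
Change 3: A[9] -19 -> 50, delta = 69, sum = 246

Answer: 246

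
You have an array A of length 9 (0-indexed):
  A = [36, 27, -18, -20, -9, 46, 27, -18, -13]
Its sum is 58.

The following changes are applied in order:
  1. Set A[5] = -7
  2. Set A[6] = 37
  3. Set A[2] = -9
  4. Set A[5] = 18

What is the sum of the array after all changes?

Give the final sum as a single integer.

Answer: 49

Derivation:
Initial sum: 58
Change 1: A[5] 46 -> -7, delta = -53, sum = 5
Change 2: A[6] 27 -> 37, delta = 10, sum = 15
Change 3: A[2] -18 -> -9, delta = 9, sum = 24
Change 4: A[5] -7 -> 18, delta = 25, sum = 49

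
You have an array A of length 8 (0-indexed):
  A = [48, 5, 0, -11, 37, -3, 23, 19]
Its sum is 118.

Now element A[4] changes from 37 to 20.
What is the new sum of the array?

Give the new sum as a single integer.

Old value at index 4: 37
New value at index 4: 20
Delta = 20 - 37 = -17
New sum = old_sum + delta = 118 + (-17) = 101

Answer: 101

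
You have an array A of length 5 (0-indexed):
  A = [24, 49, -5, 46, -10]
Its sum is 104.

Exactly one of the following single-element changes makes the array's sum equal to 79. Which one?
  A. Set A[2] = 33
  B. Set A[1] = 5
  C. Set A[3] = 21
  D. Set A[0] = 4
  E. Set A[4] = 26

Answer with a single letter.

Option A: A[2] -5->33, delta=38, new_sum=104+(38)=142
Option B: A[1] 49->5, delta=-44, new_sum=104+(-44)=60
Option C: A[3] 46->21, delta=-25, new_sum=104+(-25)=79 <-- matches target
Option D: A[0] 24->4, delta=-20, new_sum=104+(-20)=84
Option E: A[4] -10->26, delta=36, new_sum=104+(36)=140

Answer: C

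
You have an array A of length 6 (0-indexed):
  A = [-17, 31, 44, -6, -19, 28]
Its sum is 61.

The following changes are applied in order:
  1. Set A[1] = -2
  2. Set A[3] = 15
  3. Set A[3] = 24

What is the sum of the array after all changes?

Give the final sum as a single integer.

Initial sum: 61
Change 1: A[1] 31 -> -2, delta = -33, sum = 28
Change 2: A[3] -6 -> 15, delta = 21, sum = 49
Change 3: A[3] 15 -> 24, delta = 9, sum = 58

Answer: 58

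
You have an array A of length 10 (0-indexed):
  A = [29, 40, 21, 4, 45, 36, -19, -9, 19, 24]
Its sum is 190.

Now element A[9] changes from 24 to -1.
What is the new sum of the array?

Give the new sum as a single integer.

Answer: 165

Derivation:
Old value at index 9: 24
New value at index 9: -1
Delta = -1 - 24 = -25
New sum = old_sum + delta = 190 + (-25) = 165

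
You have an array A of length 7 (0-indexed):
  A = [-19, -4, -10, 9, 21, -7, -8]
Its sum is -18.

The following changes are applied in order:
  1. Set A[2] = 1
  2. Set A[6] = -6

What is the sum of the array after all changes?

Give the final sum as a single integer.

Initial sum: -18
Change 1: A[2] -10 -> 1, delta = 11, sum = -7
Change 2: A[6] -8 -> -6, delta = 2, sum = -5

Answer: -5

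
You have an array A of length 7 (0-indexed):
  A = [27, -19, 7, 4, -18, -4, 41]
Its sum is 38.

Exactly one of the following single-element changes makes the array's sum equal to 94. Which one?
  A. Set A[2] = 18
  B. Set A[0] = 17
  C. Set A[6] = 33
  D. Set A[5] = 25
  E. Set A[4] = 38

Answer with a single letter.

Answer: E

Derivation:
Option A: A[2] 7->18, delta=11, new_sum=38+(11)=49
Option B: A[0] 27->17, delta=-10, new_sum=38+(-10)=28
Option C: A[6] 41->33, delta=-8, new_sum=38+(-8)=30
Option D: A[5] -4->25, delta=29, new_sum=38+(29)=67
Option E: A[4] -18->38, delta=56, new_sum=38+(56)=94 <-- matches target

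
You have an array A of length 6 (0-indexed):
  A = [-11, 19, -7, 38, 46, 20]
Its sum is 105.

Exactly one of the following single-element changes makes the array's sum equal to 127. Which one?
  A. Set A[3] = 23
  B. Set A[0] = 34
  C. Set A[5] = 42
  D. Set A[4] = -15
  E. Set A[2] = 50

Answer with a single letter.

Option A: A[3] 38->23, delta=-15, new_sum=105+(-15)=90
Option B: A[0] -11->34, delta=45, new_sum=105+(45)=150
Option C: A[5] 20->42, delta=22, new_sum=105+(22)=127 <-- matches target
Option D: A[4] 46->-15, delta=-61, new_sum=105+(-61)=44
Option E: A[2] -7->50, delta=57, new_sum=105+(57)=162

Answer: C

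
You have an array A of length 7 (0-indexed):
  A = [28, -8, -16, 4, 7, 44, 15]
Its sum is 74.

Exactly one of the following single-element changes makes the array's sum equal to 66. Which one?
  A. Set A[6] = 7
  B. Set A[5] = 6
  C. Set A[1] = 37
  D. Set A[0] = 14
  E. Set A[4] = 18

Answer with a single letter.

Answer: A

Derivation:
Option A: A[6] 15->7, delta=-8, new_sum=74+(-8)=66 <-- matches target
Option B: A[5] 44->6, delta=-38, new_sum=74+(-38)=36
Option C: A[1] -8->37, delta=45, new_sum=74+(45)=119
Option D: A[0] 28->14, delta=-14, new_sum=74+(-14)=60
Option E: A[4] 7->18, delta=11, new_sum=74+(11)=85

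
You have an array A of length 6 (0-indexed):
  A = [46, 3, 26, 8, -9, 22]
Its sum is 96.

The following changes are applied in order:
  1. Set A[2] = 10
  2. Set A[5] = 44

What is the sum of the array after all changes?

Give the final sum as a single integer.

Initial sum: 96
Change 1: A[2] 26 -> 10, delta = -16, sum = 80
Change 2: A[5] 22 -> 44, delta = 22, sum = 102

Answer: 102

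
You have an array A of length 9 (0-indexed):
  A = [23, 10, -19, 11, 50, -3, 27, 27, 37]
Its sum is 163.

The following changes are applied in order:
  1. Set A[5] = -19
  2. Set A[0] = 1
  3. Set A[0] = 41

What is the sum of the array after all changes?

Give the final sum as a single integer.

Initial sum: 163
Change 1: A[5] -3 -> -19, delta = -16, sum = 147
Change 2: A[0] 23 -> 1, delta = -22, sum = 125
Change 3: A[0] 1 -> 41, delta = 40, sum = 165

Answer: 165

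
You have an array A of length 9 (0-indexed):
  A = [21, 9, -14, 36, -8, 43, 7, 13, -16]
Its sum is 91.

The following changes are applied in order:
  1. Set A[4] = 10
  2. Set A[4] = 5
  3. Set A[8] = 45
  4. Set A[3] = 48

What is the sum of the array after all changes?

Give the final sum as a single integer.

Answer: 177

Derivation:
Initial sum: 91
Change 1: A[4] -8 -> 10, delta = 18, sum = 109
Change 2: A[4] 10 -> 5, delta = -5, sum = 104
Change 3: A[8] -16 -> 45, delta = 61, sum = 165
Change 4: A[3] 36 -> 48, delta = 12, sum = 177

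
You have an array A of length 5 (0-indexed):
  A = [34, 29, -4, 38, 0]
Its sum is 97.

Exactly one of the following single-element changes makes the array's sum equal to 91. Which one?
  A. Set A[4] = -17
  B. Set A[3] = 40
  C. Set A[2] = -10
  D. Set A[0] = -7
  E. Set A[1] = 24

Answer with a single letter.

Answer: C

Derivation:
Option A: A[4] 0->-17, delta=-17, new_sum=97+(-17)=80
Option B: A[3] 38->40, delta=2, new_sum=97+(2)=99
Option C: A[2] -4->-10, delta=-6, new_sum=97+(-6)=91 <-- matches target
Option D: A[0] 34->-7, delta=-41, new_sum=97+(-41)=56
Option E: A[1] 29->24, delta=-5, new_sum=97+(-5)=92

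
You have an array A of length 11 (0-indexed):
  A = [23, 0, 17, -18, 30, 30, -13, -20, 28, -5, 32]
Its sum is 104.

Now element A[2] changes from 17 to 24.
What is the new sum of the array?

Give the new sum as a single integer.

Answer: 111

Derivation:
Old value at index 2: 17
New value at index 2: 24
Delta = 24 - 17 = 7
New sum = old_sum + delta = 104 + (7) = 111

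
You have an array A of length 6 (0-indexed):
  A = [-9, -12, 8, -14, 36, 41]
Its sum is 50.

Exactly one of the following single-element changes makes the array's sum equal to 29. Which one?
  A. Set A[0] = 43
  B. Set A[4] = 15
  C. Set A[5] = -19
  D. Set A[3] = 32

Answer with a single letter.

Option A: A[0] -9->43, delta=52, new_sum=50+(52)=102
Option B: A[4] 36->15, delta=-21, new_sum=50+(-21)=29 <-- matches target
Option C: A[5] 41->-19, delta=-60, new_sum=50+(-60)=-10
Option D: A[3] -14->32, delta=46, new_sum=50+(46)=96

Answer: B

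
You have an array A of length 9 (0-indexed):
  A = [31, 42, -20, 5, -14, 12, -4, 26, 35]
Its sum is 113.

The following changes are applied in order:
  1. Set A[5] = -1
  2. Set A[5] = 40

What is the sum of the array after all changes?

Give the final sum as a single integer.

Initial sum: 113
Change 1: A[5] 12 -> -1, delta = -13, sum = 100
Change 2: A[5] -1 -> 40, delta = 41, sum = 141

Answer: 141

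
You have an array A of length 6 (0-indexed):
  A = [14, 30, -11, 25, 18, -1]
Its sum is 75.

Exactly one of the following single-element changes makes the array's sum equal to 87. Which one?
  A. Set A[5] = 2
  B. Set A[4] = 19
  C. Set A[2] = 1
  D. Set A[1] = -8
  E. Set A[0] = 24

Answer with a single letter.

Option A: A[5] -1->2, delta=3, new_sum=75+(3)=78
Option B: A[4] 18->19, delta=1, new_sum=75+(1)=76
Option C: A[2] -11->1, delta=12, new_sum=75+(12)=87 <-- matches target
Option D: A[1] 30->-8, delta=-38, new_sum=75+(-38)=37
Option E: A[0] 14->24, delta=10, new_sum=75+(10)=85

Answer: C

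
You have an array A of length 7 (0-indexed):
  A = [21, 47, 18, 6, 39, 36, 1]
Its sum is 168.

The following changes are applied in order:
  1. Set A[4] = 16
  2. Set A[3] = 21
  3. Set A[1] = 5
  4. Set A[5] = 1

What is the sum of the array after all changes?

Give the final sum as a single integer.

Initial sum: 168
Change 1: A[4] 39 -> 16, delta = -23, sum = 145
Change 2: A[3] 6 -> 21, delta = 15, sum = 160
Change 3: A[1] 47 -> 5, delta = -42, sum = 118
Change 4: A[5] 36 -> 1, delta = -35, sum = 83

Answer: 83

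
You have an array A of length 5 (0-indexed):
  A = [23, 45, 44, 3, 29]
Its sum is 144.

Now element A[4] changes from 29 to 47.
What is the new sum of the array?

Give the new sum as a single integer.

Answer: 162

Derivation:
Old value at index 4: 29
New value at index 4: 47
Delta = 47 - 29 = 18
New sum = old_sum + delta = 144 + (18) = 162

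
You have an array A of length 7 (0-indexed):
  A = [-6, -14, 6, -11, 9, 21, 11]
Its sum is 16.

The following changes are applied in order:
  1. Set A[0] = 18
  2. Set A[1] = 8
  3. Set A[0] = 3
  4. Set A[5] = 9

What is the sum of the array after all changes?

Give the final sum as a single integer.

Initial sum: 16
Change 1: A[0] -6 -> 18, delta = 24, sum = 40
Change 2: A[1] -14 -> 8, delta = 22, sum = 62
Change 3: A[0] 18 -> 3, delta = -15, sum = 47
Change 4: A[5] 21 -> 9, delta = -12, sum = 35

Answer: 35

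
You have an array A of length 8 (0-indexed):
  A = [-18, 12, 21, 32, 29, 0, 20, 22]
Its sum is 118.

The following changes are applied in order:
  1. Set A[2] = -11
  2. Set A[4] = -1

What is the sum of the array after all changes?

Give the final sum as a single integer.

Answer: 56

Derivation:
Initial sum: 118
Change 1: A[2] 21 -> -11, delta = -32, sum = 86
Change 2: A[4] 29 -> -1, delta = -30, sum = 56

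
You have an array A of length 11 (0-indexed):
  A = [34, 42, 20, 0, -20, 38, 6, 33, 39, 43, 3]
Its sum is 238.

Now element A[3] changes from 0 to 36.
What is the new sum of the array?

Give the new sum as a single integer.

Answer: 274

Derivation:
Old value at index 3: 0
New value at index 3: 36
Delta = 36 - 0 = 36
New sum = old_sum + delta = 238 + (36) = 274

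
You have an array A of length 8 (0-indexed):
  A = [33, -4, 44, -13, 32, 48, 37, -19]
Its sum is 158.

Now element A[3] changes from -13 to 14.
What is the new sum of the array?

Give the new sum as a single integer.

Old value at index 3: -13
New value at index 3: 14
Delta = 14 - -13 = 27
New sum = old_sum + delta = 158 + (27) = 185

Answer: 185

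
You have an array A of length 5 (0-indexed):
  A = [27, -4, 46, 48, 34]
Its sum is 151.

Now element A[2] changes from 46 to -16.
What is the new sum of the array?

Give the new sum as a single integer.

Old value at index 2: 46
New value at index 2: -16
Delta = -16 - 46 = -62
New sum = old_sum + delta = 151 + (-62) = 89

Answer: 89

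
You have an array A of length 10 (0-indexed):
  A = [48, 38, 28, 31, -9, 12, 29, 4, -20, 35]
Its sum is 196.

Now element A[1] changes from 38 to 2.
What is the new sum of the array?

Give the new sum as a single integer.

Answer: 160

Derivation:
Old value at index 1: 38
New value at index 1: 2
Delta = 2 - 38 = -36
New sum = old_sum + delta = 196 + (-36) = 160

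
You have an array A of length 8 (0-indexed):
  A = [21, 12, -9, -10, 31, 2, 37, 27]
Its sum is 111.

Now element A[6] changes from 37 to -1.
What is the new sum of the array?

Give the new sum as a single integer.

Answer: 73

Derivation:
Old value at index 6: 37
New value at index 6: -1
Delta = -1 - 37 = -38
New sum = old_sum + delta = 111 + (-38) = 73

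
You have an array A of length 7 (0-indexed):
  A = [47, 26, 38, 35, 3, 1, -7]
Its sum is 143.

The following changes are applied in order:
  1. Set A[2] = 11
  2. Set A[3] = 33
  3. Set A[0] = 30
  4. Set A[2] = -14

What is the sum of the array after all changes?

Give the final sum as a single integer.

Answer: 72

Derivation:
Initial sum: 143
Change 1: A[2] 38 -> 11, delta = -27, sum = 116
Change 2: A[3] 35 -> 33, delta = -2, sum = 114
Change 3: A[0] 47 -> 30, delta = -17, sum = 97
Change 4: A[2] 11 -> -14, delta = -25, sum = 72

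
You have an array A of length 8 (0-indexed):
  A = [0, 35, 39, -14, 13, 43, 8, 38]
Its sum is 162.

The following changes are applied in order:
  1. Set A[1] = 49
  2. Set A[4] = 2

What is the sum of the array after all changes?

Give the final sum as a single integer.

Answer: 165

Derivation:
Initial sum: 162
Change 1: A[1] 35 -> 49, delta = 14, sum = 176
Change 2: A[4] 13 -> 2, delta = -11, sum = 165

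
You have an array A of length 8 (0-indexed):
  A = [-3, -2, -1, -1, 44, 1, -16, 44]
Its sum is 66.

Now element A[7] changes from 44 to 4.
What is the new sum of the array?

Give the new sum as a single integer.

Old value at index 7: 44
New value at index 7: 4
Delta = 4 - 44 = -40
New sum = old_sum + delta = 66 + (-40) = 26

Answer: 26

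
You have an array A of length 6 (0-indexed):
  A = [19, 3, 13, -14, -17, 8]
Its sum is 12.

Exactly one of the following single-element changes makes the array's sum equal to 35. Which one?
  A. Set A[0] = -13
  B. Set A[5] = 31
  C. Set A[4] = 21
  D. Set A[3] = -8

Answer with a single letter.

Option A: A[0] 19->-13, delta=-32, new_sum=12+(-32)=-20
Option B: A[5] 8->31, delta=23, new_sum=12+(23)=35 <-- matches target
Option C: A[4] -17->21, delta=38, new_sum=12+(38)=50
Option D: A[3] -14->-8, delta=6, new_sum=12+(6)=18

Answer: B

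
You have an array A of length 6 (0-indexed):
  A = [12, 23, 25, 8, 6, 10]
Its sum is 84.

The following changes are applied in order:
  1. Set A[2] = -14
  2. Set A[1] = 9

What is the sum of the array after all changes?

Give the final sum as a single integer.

Answer: 31

Derivation:
Initial sum: 84
Change 1: A[2] 25 -> -14, delta = -39, sum = 45
Change 2: A[1] 23 -> 9, delta = -14, sum = 31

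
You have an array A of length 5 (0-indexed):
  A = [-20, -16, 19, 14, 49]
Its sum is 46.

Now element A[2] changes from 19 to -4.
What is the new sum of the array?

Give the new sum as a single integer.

Answer: 23

Derivation:
Old value at index 2: 19
New value at index 2: -4
Delta = -4 - 19 = -23
New sum = old_sum + delta = 46 + (-23) = 23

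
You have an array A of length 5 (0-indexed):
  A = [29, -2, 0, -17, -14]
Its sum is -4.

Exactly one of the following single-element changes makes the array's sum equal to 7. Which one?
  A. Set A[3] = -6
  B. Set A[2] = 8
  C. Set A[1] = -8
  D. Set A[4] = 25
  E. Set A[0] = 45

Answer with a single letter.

Option A: A[3] -17->-6, delta=11, new_sum=-4+(11)=7 <-- matches target
Option B: A[2] 0->8, delta=8, new_sum=-4+(8)=4
Option C: A[1] -2->-8, delta=-6, new_sum=-4+(-6)=-10
Option D: A[4] -14->25, delta=39, new_sum=-4+(39)=35
Option E: A[0] 29->45, delta=16, new_sum=-4+(16)=12

Answer: A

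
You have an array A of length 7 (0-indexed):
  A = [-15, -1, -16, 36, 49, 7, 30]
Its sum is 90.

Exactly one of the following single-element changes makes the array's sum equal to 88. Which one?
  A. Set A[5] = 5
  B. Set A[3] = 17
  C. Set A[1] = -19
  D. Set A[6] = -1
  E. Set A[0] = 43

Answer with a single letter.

Option A: A[5] 7->5, delta=-2, new_sum=90+(-2)=88 <-- matches target
Option B: A[3] 36->17, delta=-19, new_sum=90+(-19)=71
Option C: A[1] -1->-19, delta=-18, new_sum=90+(-18)=72
Option D: A[6] 30->-1, delta=-31, new_sum=90+(-31)=59
Option E: A[0] -15->43, delta=58, new_sum=90+(58)=148

Answer: A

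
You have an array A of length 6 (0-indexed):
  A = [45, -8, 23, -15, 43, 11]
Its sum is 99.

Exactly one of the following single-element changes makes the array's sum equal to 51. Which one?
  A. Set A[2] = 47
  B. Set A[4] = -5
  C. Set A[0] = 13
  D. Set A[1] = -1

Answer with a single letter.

Answer: B

Derivation:
Option A: A[2] 23->47, delta=24, new_sum=99+(24)=123
Option B: A[4] 43->-5, delta=-48, new_sum=99+(-48)=51 <-- matches target
Option C: A[0] 45->13, delta=-32, new_sum=99+(-32)=67
Option D: A[1] -8->-1, delta=7, new_sum=99+(7)=106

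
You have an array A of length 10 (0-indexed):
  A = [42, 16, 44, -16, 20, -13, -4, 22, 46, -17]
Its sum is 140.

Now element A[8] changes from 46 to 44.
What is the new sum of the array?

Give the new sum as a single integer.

Old value at index 8: 46
New value at index 8: 44
Delta = 44 - 46 = -2
New sum = old_sum + delta = 140 + (-2) = 138

Answer: 138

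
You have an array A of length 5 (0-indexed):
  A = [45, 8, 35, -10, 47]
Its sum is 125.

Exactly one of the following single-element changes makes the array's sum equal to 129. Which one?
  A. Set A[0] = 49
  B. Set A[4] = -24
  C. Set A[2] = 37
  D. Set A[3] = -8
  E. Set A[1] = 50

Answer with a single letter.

Option A: A[0] 45->49, delta=4, new_sum=125+(4)=129 <-- matches target
Option B: A[4] 47->-24, delta=-71, new_sum=125+(-71)=54
Option C: A[2] 35->37, delta=2, new_sum=125+(2)=127
Option D: A[3] -10->-8, delta=2, new_sum=125+(2)=127
Option E: A[1] 8->50, delta=42, new_sum=125+(42)=167

Answer: A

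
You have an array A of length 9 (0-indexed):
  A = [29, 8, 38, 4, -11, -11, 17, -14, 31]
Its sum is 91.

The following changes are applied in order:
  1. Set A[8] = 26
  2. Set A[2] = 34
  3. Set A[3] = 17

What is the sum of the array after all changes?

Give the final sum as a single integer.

Initial sum: 91
Change 1: A[8] 31 -> 26, delta = -5, sum = 86
Change 2: A[2] 38 -> 34, delta = -4, sum = 82
Change 3: A[3] 4 -> 17, delta = 13, sum = 95

Answer: 95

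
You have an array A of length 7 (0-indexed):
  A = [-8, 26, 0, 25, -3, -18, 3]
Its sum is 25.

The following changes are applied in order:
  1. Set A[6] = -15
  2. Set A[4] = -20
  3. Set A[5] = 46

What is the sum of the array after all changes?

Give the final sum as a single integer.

Initial sum: 25
Change 1: A[6] 3 -> -15, delta = -18, sum = 7
Change 2: A[4] -3 -> -20, delta = -17, sum = -10
Change 3: A[5] -18 -> 46, delta = 64, sum = 54

Answer: 54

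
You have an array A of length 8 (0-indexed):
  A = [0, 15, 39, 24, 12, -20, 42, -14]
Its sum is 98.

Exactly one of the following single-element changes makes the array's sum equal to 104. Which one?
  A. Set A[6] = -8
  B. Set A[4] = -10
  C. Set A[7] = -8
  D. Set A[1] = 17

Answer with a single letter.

Answer: C

Derivation:
Option A: A[6] 42->-8, delta=-50, new_sum=98+(-50)=48
Option B: A[4] 12->-10, delta=-22, new_sum=98+(-22)=76
Option C: A[7] -14->-8, delta=6, new_sum=98+(6)=104 <-- matches target
Option D: A[1] 15->17, delta=2, new_sum=98+(2)=100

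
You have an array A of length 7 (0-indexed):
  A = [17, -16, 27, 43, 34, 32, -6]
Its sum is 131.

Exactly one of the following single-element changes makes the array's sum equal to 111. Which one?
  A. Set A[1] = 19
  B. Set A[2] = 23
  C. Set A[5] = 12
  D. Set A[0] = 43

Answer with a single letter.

Option A: A[1] -16->19, delta=35, new_sum=131+(35)=166
Option B: A[2] 27->23, delta=-4, new_sum=131+(-4)=127
Option C: A[5] 32->12, delta=-20, new_sum=131+(-20)=111 <-- matches target
Option D: A[0] 17->43, delta=26, new_sum=131+(26)=157

Answer: C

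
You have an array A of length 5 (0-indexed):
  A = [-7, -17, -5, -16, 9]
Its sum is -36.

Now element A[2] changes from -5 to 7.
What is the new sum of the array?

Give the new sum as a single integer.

Answer: -24

Derivation:
Old value at index 2: -5
New value at index 2: 7
Delta = 7 - -5 = 12
New sum = old_sum + delta = -36 + (12) = -24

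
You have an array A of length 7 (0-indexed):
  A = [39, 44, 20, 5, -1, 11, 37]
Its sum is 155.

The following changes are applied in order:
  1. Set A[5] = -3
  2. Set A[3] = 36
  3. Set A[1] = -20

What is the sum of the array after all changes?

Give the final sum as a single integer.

Initial sum: 155
Change 1: A[5] 11 -> -3, delta = -14, sum = 141
Change 2: A[3] 5 -> 36, delta = 31, sum = 172
Change 3: A[1] 44 -> -20, delta = -64, sum = 108

Answer: 108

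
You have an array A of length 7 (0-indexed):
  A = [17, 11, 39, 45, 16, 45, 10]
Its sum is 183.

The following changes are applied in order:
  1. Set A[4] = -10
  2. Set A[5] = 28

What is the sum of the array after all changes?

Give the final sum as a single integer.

Answer: 140

Derivation:
Initial sum: 183
Change 1: A[4] 16 -> -10, delta = -26, sum = 157
Change 2: A[5] 45 -> 28, delta = -17, sum = 140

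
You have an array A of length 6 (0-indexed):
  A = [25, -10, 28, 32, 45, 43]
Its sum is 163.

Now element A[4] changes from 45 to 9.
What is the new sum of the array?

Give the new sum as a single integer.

Old value at index 4: 45
New value at index 4: 9
Delta = 9 - 45 = -36
New sum = old_sum + delta = 163 + (-36) = 127

Answer: 127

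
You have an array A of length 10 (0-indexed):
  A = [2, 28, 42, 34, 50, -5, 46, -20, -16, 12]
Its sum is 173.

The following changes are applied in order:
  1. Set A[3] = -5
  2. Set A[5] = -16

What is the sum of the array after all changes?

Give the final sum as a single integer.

Initial sum: 173
Change 1: A[3] 34 -> -5, delta = -39, sum = 134
Change 2: A[5] -5 -> -16, delta = -11, sum = 123

Answer: 123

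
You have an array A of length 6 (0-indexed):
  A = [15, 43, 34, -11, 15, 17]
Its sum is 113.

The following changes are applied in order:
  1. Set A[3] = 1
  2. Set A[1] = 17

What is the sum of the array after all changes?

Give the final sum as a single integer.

Initial sum: 113
Change 1: A[3] -11 -> 1, delta = 12, sum = 125
Change 2: A[1] 43 -> 17, delta = -26, sum = 99

Answer: 99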